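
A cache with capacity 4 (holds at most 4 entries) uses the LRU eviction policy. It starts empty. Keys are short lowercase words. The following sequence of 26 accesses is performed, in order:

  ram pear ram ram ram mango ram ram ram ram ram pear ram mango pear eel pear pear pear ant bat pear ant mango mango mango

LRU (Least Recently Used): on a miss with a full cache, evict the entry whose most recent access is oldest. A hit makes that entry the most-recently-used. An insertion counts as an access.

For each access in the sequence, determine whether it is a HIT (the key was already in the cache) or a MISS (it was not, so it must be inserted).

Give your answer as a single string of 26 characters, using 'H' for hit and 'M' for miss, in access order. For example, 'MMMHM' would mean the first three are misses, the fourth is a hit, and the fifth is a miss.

LRU simulation (capacity=4):
  1. access ram: MISS. Cache (LRU->MRU): [ram]
  2. access pear: MISS. Cache (LRU->MRU): [ram pear]
  3. access ram: HIT. Cache (LRU->MRU): [pear ram]
  4. access ram: HIT. Cache (LRU->MRU): [pear ram]
  5. access ram: HIT. Cache (LRU->MRU): [pear ram]
  6. access mango: MISS. Cache (LRU->MRU): [pear ram mango]
  7. access ram: HIT. Cache (LRU->MRU): [pear mango ram]
  8. access ram: HIT. Cache (LRU->MRU): [pear mango ram]
  9. access ram: HIT. Cache (LRU->MRU): [pear mango ram]
  10. access ram: HIT. Cache (LRU->MRU): [pear mango ram]
  11. access ram: HIT. Cache (LRU->MRU): [pear mango ram]
  12. access pear: HIT. Cache (LRU->MRU): [mango ram pear]
  13. access ram: HIT. Cache (LRU->MRU): [mango pear ram]
  14. access mango: HIT. Cache (LRU->MRU): [pear ram mango]
  15. access pear: HIT. Cache (LRU->MRU): [ram mango pear]
  16. access eel: MISS. Cache (LRU->MRU): [ram mango pear eel]
  17. access pear: HIT. Cache (LRU->MRU): [ram mango eel pear]
  18. access pear: HIT. Cache (LRU->MRU): [ram mango eel pear]
  19. access pear: HIT. Cache (LRU->MRU): [ram mango eel pear]
  20. access ant: MISS, evict ram. Cache (LRU->MRU): [mango eel pear ant]
  21. access bat: MISS, evict mango. Cache (LRU->MRU): [eel pear ant bat]
  22. access pear: HIT. Cache (LRU->MRU): [eel ant bat pear]
  23. access ant: HIT. Cache (LRU->MRU): [eel bat pear ant]
  24. access mango: MISS, evict eel. Cache (LRU->MRU): [bat pear ant mango]
  25. access mango: HIT. Cache (LRU->MRU): [bat pear ant mango]
  26. access mango: HIT. Cache (LRU->MRU): [bat pear ant mango]
Total: 19 hits, 7 misses, 3 evictions

Answer: MMHHHMHHHHHHHHHMHHHMMHHMHH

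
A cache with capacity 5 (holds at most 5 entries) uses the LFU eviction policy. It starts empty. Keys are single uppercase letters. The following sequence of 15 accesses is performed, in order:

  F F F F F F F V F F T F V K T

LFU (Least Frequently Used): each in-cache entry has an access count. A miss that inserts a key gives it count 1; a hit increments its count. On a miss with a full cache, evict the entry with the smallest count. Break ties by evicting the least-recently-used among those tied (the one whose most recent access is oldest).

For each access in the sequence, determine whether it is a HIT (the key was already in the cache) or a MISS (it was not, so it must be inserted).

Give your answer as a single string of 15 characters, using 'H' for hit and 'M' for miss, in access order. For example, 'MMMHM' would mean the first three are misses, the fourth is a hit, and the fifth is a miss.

Answer: MHHHHHHMHHMHHMH

Derivation:
LFU simulation (capacity=5):
  1. access F: MISS. Cache: [F(c=1)]
  2. access F: HIT, count now 2. Cache: [F(c=2)]
  3. access F: HIT, count now 3. Cache: [F(c=3)]
  4. access F: HIT, count now 4. Cache: [F(c=4)]
  5. access F: HIT, count now 5. Cache: [F(c=5)]
  6. access F: HIT, count now 6. Cache: [F(c=6)]
  7. access F: HIT, count now 7. Cache: [F(c=7)]
  8. access V: MISS. Cache: [V(c=1) F(c=7)]
  9. access F: HIT, count now 8. Cache: [V(c=1) F(c=8)]
  10. access F: HIT, count now 9. Cache: [V(c=1) F(c=9)]
  11. access T: MISS. Cache: [V(c=1) T(c=1) F(c=9)]
  12. access F: HIT, count now 10. Cache: [V(c=1) T(c=1) F(c=10)]
  13. access V: HIT, count now 2. Cache: [T(c=1) V(c=2) F(c=10)]
  14. access K: MISS. Cache: [T(c=1) K(c=1) V(c=2) F(c=10)]
  15. access T: HIT, count now 2. Cache: [K(c=1) V(c=2) T(c=2) F(c=10)]
Total: 11 hits, 4 misses, 0 evictions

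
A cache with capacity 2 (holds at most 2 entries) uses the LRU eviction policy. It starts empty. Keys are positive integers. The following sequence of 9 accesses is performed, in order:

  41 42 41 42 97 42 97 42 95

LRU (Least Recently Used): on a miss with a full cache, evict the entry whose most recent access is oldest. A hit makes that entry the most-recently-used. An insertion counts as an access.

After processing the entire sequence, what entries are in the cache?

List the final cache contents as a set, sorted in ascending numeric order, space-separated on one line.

Answer: 42 95

Derivation:
LRU simulation (capacity=2):
  1. access 41: MISS. Cache (LRU->MRU): [41]
  2. access 42: MISS. Cache (LRU->MRU): [41 42]
  3. access 41: HIT. Cache (LRU->MRU): [42 41]
  4. access 42: HIT. Cache (LRU->MRU): [41 42]
  5. access 97: MISS, evict 41. Cache (LRU->MRU): [42 97]
  6. access 42: HIT. Cache (LRU->MRU): [97 42]
  7. access 97: HIT. Cache (LRU->MRU): [42 97]
  8. access 42: HIT. Cache (LRU->MRU): [97 42]
  9. access 95: MISS, evict 97. Cache (LRU->MRU): [42 95]
Total: 5 hits, 4 misses, 2 evictions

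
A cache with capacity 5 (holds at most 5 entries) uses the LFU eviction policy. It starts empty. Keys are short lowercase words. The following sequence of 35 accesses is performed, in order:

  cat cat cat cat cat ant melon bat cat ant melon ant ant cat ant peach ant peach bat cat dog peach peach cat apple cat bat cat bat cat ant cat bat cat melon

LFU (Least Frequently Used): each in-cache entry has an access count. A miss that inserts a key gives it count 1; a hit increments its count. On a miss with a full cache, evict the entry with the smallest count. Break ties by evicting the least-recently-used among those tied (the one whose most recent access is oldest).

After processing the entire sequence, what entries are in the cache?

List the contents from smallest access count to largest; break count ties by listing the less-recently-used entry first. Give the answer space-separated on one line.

LFU simulation (capacity=5):
  1. access cat: MISS. Cache: [cat(c=1)]
  2. access cat: HIT, count now 2. Cache: [cat(c=2)]
  3. access cat: HIT, count now 3. Cache: [cat(c=3)]
  4. access cat: HIT, count now 4. Cache: [cat(c=4)]
  5. access cat: HIT, count now 5. Cache: [cat(c=5)]
  6. access ant: MISS. Cache: [ant(c=1) cat(c=5)]
  7. access melon: MISS. Cache: [ant(c=1) melon(c=1) cat(c=5)]
  8. access bat: MISS. Cache: [ant(c=1) melon(c=1) bat(c=1) cat(c=5)]
  9. access cat: HIT, count now 6. Cache: [ant(c=1) melon(c=1) bat(c=1) cat(c=6)]
  10. access ant: HIT, count now 2. Cache: [melon(c=1) bat(c=1) ant(c=2) cat(c=6)]
  11. access melon: HIT, count now 2. Cache: [bat(c=1) ant(c=2) melon(c=2) cat(c=6)]
  12. access ant: HIT, count now 3. Cache: [bat(c=1) melon(c=2) ant(c=3) cat(c=6)]
  13. access ant: HIT, count now 4. Cache: [bat(c=1) melon(c=2) ant(c=4) cat(c=6)]
  14. access cat: HIT, count now 7. Cache: [bat(c=1) melon(c=2) ant(c=4) cat(c=7)]
  15. access ant: HIT, count now 5. Cache: [bat(c=1) melon(c=2) ant(c=5) cat(c=7)]
  16. access peach: MISS. Cache: [bat(c=1) peach(c=1) melon(c=2) ant(c=5) cat(c=7)]
  17. access ant: HIT, count now 6. Cache: [bat(c=1) peach(c=1) melon(c=2) ant(c=6) cat(c=7)]
  18. access peach: HIT, count now 2. Cache: [bat(c=1) melon(c=2) peach(c=2) ant(c=6) cat(c=7)]
  19. access bat: HIT, count now 2. Cache: [melon(c=2) peach(c=2) bat(c=2) ant(c=6) cat(c=7)]
  20. access cat: HIT, count now 8. Cache: [melon(c=2) peach(c=2) bat(c=2) ant(c=6) cat(c=8)]
  21. access dog: MISS, evict melon(c=2). Cache: [dog(c=1) peach(c=2) bat(c=2) ant(c=6) cat(c=8)]
  22. access peach: HIT, count now 3. Cache: [dog(c=1) bat(c=2) peach(c=3) ant(c=6) cat(c=8)]
  23. access peach: HIT, count now 4. Cache: [dog(c=1) bat(c=2) peach(c=4) ant(c=6) cat(c=8)]
  24. access cat: HIT, count now 9. Cache: [dog(c=1) bat(c=2) peach(c=4) ant(c=6) cat(c=9)]
  25. access apple: MISS, evict dog(c=1). Cache: [apple(c=1) bat(c=2) peach(c=4) ant(c=6) cat(c=9)]
  26. access cat: HIT, count now 10. Cache: [apple(c=1) bat(c=2) peach(c=4) ant(c=6) cat(c=10)]
  27. access bat: HIT, count now 3. Cache: [apple(c=1) bat(c=3) peach(c=4) ant(c=6) cat(c=10)]
  28. access cat: HIT, count now 11. Cache: [apple(c=1) bat(c=3) peach(c=4) ant(c=6) cat(c=11)]
  29. access bat: HIT, count now 4. Cache: [apple(c=1) peach(c=4) bat(c=4) ant(c=6) cat(c=11)]
  30. access cat: HIT, count now 12. Cache: [apple(c=1) peach(c=4) bat(c=4) ant(c=6) cat(c=12)]
  31. access ant: HIT, count now 7. Cache: [apple(c=1) peach(c=4) bat(c=4) ant(c=7) cat(c=12)]
  32. access cat: HIT, count now 13. Cache: [apple(c=1) peach(c=4) bat(c=4) ant(c=7) cat(c=13)]
  33. access bat: HIT, count now 5. Cache: [apple(c=1) peach(c=4) bat(c=5) ant(c=7) cat(c=13)]
  34. access cat: HIT, count now 14. Cache: [apple(c=1) peach(c=4) bat(c=5) ant(c=7) cat(c=14)]
  35. access melon: MISS, evict apple(c=1). Cache: [melon(c=1) peach(c=4) bat(c=5) ant(c=7) cat(c=14)]
Total: 27 hits, 8 misses, 3 evictions

Answer: melon peach bat ant cat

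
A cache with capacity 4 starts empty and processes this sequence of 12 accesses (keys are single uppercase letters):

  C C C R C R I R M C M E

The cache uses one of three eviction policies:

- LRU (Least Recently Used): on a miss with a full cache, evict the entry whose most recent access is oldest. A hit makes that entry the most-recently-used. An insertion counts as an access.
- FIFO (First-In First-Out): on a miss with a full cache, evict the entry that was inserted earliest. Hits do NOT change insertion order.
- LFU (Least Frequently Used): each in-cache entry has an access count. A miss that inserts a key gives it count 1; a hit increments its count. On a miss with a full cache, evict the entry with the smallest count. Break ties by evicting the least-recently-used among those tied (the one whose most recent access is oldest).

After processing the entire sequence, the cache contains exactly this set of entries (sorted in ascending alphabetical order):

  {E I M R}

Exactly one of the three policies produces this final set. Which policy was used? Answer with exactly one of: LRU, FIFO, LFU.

Simulating under each policy and comparing final sets:
  LRU: final set = {C E M R} -> differs
  FIFO: final set = {E I M R} -> MATCHES target
  LFU: final set = {C E M R} -> differs
Only FIFO produces the target set.

Answer: FIFO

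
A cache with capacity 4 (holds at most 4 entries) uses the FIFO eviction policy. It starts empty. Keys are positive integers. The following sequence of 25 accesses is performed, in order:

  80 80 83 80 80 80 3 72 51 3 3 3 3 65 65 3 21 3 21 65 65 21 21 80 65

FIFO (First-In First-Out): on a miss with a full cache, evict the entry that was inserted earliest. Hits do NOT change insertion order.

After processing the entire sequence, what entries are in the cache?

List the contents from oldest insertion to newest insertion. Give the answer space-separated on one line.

FIFO simulation (capacity=4):
  1. access 80: MISS. Cache (old->new): [80]
  2. access 80: HIT. Cache (old->new): [80]
  3. access 83: MISS. Cache (old->new): [80 83]
  4. access 80: HIT. Cache (old->new): [80 83]
  5. access 80: HIT. Cache (old->new): [80 83]
  6. access 80: HIT. Cache (old->new): [80 83]
  7. access 3: MISS. Cache (old->new): [80 83 3]
  8. access 72: MISS. Cache (old->new): [80 83 3 72]
  9. access 51: MISS, evict 80. Cache (old->new): [83 3 72 51]
  10. access 3: HIT. Cache (old->new): [83 3 72 51]
  11. access 3: HIT. Cache (old->new): [83 3 72 51]
  12. access 3: HIT. Cache (old->new): [83 3 72 51]
  13. access 3: HIT. Cache (old->new): [83 3 72 51]
  14. access 65: MISS, evict 83. Cache (old->new): [3 72 51 65]
  15. access 65: HIT. Cache (old->new): [3 72 51 65]
  16. access 3: HIT. Cache (old->new): [3 72 51 65]
  17. access 21: MISS, evict 3. Cache (old->new): [72 51 65 21]
  18. access 3: MISS, evict 72. Cache (old->new): [51 65 21 3]
  19. access 21: HIT. Cache (old->new): [51 65 21 3]
  20. access 65: HIT. Cache (old->new): [51 65 21 3]
  21. access 65: HIT. Cache (old->new): [51 65 21 3]
  22. access 21: HIT. Cache (old->new): [51 65 21 3]
  23. access 21: HIT. Cache (old->new): [51 65 21 3]
  24. access 80: MISS, evict 51. Cache (old->new): [65 21 3 80]
  25. access 65: HIT. Cache (old->new): [65 21 3 80]
Total: 16 hits, 9 misses, 5 evictions

Answer: 65 21 3 80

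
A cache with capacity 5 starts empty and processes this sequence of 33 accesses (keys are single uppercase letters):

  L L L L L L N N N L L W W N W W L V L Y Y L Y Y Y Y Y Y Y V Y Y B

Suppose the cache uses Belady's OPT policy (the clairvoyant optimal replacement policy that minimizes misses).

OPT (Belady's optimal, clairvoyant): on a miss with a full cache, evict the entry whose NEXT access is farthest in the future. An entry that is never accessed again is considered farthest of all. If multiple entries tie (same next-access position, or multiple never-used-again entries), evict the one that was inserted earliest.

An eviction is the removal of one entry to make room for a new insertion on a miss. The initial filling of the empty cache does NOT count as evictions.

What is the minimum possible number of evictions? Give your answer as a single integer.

Answer: 1

Derivation:
OPT (Belady) simulation (capacity=5):
  1. access L: MISS. Cache: [L]
  2. access L: HIT. Next use of L: step 3. Cache: [L]
  3. access L: HIT. Next use of L: step 4. Cache: [L]
  4. access L: HIT. Next use of L: step 5. Cache: [L]
  5. access L: HIT. Next use of L: step 6. Cache: [L]
  6. access L: HIT. Next use of L: step 10. Cache: [L]
  7. access N: MISS. Cache: [L N]
  8. access N: HIT. Next use of N: step 9. Cache: [L N]
  9. access N: HIT. Next use of N: step 14. Cache: [L N]
  10. access L: HIT. Next use of L: step 11. Cache: [L N]
  11. access L: HIT. Next use of L: step 17. Cache: [L N]
  12. access W: MISS. Cache: [L N W]
  13. access W: HIT. Next use of W: step 15. Cache: [L N W]
  14. access N: HIT. Next use of N: never. Cache: [L N W]
  15. access W: HIT. Next use of W: step 16. Cache: [L N W]
  16. access W: HIT. Next use of W: never. Cache: [L N W]
  17. access L: HIT. Next use of L: step 19. Cache: [L N W]
  18. access V: MISS. Cache: [L N W V]
  19. access L: HIT. Next use of L: step 22. Cache: [L N W V]
  20. access Y: MISS. Cache: [L N W V Y]
  21. access Y: HIT. Next use of Y: step 23. Cache: [L N W V Y]
  22. access L: HIT. Next use of L: never. Cache: [L N W V Y]
  23. access Y: HIT. Next use of Y: step 24. Cache: [L N W V Y]
  24. access Y: HIT. Next use of Y: step 25. Cache: [L N W V Y]
  25. access Y: HIT. Next use of Y: step 26. Cache: [L N W V Y]
  26. access Y: HIT. Next use of Y: step 27. Cache: [L N W V Y]
  27. access Y: HIT. Next use of Y: step 28. Cache: [L N W V Y]
  28. access Y: HIT. Next use of Y: step 29. Cache: [L N W V Y]
  29. access Y: HIT. Next use of Y: step 31. Cache: [L N W V Y]
  30. access V: HIT. Next use of V: never. Cache: [L N W V Y]
  31. access Y: HIT. Next use of Y: step 32. Cache: [L N W V Y]
  32. access Y: HIT. Next use of Y: never. Cache: [L N W V Y]
  33. access B: MISS, evict L (next use: never). Cache: [N W V Y B]
Total: 27 hits, 6 misses, 1 evictions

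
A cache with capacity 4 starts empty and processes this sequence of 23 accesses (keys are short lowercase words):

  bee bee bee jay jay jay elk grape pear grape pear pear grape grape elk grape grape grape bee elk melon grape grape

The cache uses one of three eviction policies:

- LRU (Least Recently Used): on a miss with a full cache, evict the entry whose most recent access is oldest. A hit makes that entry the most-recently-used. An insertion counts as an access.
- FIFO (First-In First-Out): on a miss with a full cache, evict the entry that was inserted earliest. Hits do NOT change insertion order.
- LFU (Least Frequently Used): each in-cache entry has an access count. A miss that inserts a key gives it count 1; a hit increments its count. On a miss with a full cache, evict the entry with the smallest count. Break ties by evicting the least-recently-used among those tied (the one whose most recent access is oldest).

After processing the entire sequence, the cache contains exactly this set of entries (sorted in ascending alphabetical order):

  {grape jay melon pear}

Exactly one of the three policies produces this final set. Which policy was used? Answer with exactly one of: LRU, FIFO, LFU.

Simulating under each policy and comparing final sets:
  LRU: final set = {bee elk grape melon} -> differs
  FIFO: final set = {bee grape melon pear} -> differs
  LFU: final set = {grape jay melon pear} -> MATCHES target
Only LFU produces the target set.

Answer: LFU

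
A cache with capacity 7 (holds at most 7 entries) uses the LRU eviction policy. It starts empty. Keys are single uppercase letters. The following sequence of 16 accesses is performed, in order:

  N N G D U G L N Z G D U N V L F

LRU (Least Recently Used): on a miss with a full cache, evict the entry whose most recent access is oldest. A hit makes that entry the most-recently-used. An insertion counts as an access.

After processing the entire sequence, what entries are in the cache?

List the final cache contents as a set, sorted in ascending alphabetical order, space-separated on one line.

LRU simulation (capacity=7):
  1. access N: MISS. Cache (LRU->MRU): [N]
  2. access N: HIT. Cache (LRU->MRU): [N]
  3. access G: MISS. Cache (LRU->MRU): [N G]
  4. access D: MISS. Cache (LRU->MRU): [N G D]
  5. access U: MISS. Cache (LRU->MRU): [N G D U]
  6. access G: HIT. Cache (LRU->MRU): [N D U G]
  7. access L: MISS. Cache (LRU->MRU): [N D U G L]
  8. access N: HIT. Cache (LRU->MRU): [D U G L N]
  9. access Z: MISS. Cache (LRU->MRU): [D U G L N Z]
  10. access G: HIT. Cache (LRU->MRU): [D U L N Z G]
  11. access D: HIT. Cache (LRU->MRU): [U L N Z G D]
  12. access U: HIT. Cache (LRU->MRU): [L N Z G D U]
  13. access N: HIT. Cache (LRU->MRU): [L Z G D U N]
  14. access V: MISS. Cache (LRU->MRU): [L Z G D U N V]
  15. access L: HIT. Cache (LRU->MRU): [Z G D U N V L]
  16. access F: MISS, evict Z. Cache (LRU->MRU): [G D U N V L F]
Total: 8 hits, 8 misses, 1 evictions

Answer: D F G L N U V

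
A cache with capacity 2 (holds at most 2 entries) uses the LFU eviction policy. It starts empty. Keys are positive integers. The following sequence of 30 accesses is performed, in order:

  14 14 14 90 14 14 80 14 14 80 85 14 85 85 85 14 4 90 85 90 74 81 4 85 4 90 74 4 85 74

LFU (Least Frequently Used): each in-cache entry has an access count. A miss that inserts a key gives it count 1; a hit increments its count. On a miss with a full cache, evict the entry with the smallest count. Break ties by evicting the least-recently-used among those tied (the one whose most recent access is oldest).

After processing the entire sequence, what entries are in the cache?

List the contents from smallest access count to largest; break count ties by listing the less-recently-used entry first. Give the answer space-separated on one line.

LFU simulation (capacity=2):
  1. access 14: MISS. Cache: [14(c=1)]
  2. access 14: HIT, count now 2. Cache: [14(c=2)]
  3. access 14: HIT, count now 3. Cache: [14(c=3)]
  4. access 90: MISS. Cache: [90(c=1) 14(c=3)]
  5. access 14: HIT, count now 4. Cache: [90(c=1) 14(c=4)]
  6. access 14: HIT, count now 5. Cache: [90(c=1) 14(c=5)]
  7. access 80: MISS, evict 90(c=1). Cache: [80(c=1) 14(c=5)]
  8. access 14: HIT, count now 6. Cache: [80(c=1) 14(c=6)]
  9. access 14: HIT, count now 7. Cache: [80(c=1) 14(c=7)]
  10. access 80: HIT, count now 2. Cache: [80(c=2) 14(c=7)]
  11. access 85: MISS, evict 80(c=2). Cache: [85(c=1) 14(c=7)]
  12. access 14: HIT, count now 8. Cache: [85(c=1) 14(c=8)]
  13. access 85: HIT, count now 2. Cache: [85(c=2) 14(c=8)]
  14. access 85: HIT, count now 3. Cache: [85(c=3) 14(c=8)]
  15. access 85: HIT, count now 4. Cache: [85(c=4) 14(c=8)]
  16. access 14: HIT, count now 9. Cache: [85(c=4) 14(c=9)]
  17. access 4: MISS, evict 85(c=4). Cache: [4(c=1) 14(c=9)]
  18. access 90: MISS, evict 4(c=1). Cache: [90(c=1) 14(c=9)]
  19. access 85: MISS, evict 90(c=1). Cache: [85(c=1) 14(c=9)]
  20. access 90: MISS, evict 85(c=1). Cache: [90(c=1) 14(c=9)]
  21. access 74: MISS, evict 90(c=1). Cache: [74(c=1) 14(c=9)]
  22. access 81: MISS, evict 74(c=1). Cache: [81(c=1) 14(c=9)]
  23. access 4: MISS, evict 81(c=1). Cache: [4(c=1) 14(c=9)]
  24. access 85: MISS, evict 4(c=1). Cache: [85(c=1) 14(c=9)]
  25. access 4: MISS, evict 85(c=1). Cache: [4(c=1) 14(c=9)]
  26. access 90: MISS, evict 4(c=1). Cache: [90(c=1) 14(c=9)]
  27. access 74: MISS, evict 90(c=1). Cache: [74(c=1) 14(c=9)]
  28. access 4: MISS, evict 74(c=1). Cache: [4(c=1) 14(c=9)]
  29. access 85: MISS, evict 4(c=1). Cache: [85(c=1) 14(c=9)]
  30. access 74: MISS, evict 85(c=1). Cache: [74(c=1) 14(c=9)]
Total: 12 hits, 18 misses, 16 evictions

Answer: 74 14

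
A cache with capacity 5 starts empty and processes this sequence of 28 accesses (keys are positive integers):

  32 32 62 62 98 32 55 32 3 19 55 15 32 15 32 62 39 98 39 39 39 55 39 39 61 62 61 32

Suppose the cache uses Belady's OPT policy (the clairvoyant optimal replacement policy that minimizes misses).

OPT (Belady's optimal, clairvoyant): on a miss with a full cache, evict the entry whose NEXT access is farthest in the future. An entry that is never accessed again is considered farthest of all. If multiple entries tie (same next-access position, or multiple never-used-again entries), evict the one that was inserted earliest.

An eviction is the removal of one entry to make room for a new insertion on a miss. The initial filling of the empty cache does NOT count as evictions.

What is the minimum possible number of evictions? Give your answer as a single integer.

Answer: 4

Derivation:
OPT (Belady) simulation (capacity=5):
  1. access 32: MISS. Cache: [32]
  2. access 32: HIT. Next use of 32: step 6. Cache: [32]
  3. access 62: MISS. Cache: [32 62]
  4. access 62: HIT. Next use of 62: step 16. Cache: [32 62]
  5. access 98: MISS. Cache: [32 62 98]
  6. access 32: HIT. Next use of 32: step 8. Cache: [32 62 98]
  7. access 55: MISS. Cache: [32 62 98 55]
  8. access 32: HIT. Next use of 32: step 13. Cache: [32 62 98 55]
  9. access 3: MISS. Cache: [32 62 98 55 3]
  10. access 19: MISS, evict 3 (next use: never). Cache: [32 62 98 55 19]
  11. access 55: HIT. Next use of 55: step 22. Cache: [32 62 98 55 19]
  12. access 15: MISS, evict 19 (next use: never). Cache: [32 62 98 55 15]
  13. access 32: HIT. Next use of 32: step 15. Cache: [32 62 98 55 15]
  14. access 15: HIT. Next use of 15: never. Cache: [32 62 98 55 15]
  15. access 32: HIT. Next use of 32: step 28. Cache: [32 62 98 55 15]
  16. access 62: HIT. Next use of 62: step 26. Cache: [32 62 98 55 15]
  17. access 39: MISS, evict 15 (next use: never). Cache: [32 62 98 55 39]
  18. access 98: HIT. Next use of 98: never. Cache: [32 62 98 55 39]
  19. access 39: HIT. Next use of 39: step 20. Cache: [32 62 98 55 39]
  20. access 39: HIT. Next use of 39: step 21. Cache: [32 62 98 55 39]
  21. access 39: HIT. Next use of 39: step 23. Cache: [32 62 98 55 39]
  22. access 55: HIT. Next use of 55: never. Cache: [32 62 98 55 39]
  23. access 39: HIT. Next use of 39: step 24. Cache: [32 62 98 55 39]
  24. access 39: HIT. Next use of 39: never. Cache: [32 62 98 55 39]
  25. access 61: MISS, evict 98 (next use: never). Cache: [32 62 55 39 61]
  26. access 62: HIT. Next use of 62: never. Cache: [32 62 55 39 61]
  27. access 61: HIT. Next use of 61: never. Cache: [32 62 55 39 61]
  28. access 32: HIT. Next use of 32: never. Cache: [32 62 55 39 61]
Total: 19 hits, 9 misses, 4 evictions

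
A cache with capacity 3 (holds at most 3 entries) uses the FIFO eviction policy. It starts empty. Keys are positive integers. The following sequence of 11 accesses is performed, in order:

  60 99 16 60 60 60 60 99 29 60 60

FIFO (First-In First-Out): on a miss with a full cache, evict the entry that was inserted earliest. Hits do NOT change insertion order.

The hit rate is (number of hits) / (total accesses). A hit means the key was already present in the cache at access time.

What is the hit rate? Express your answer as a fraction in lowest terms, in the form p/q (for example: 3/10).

FIFO simulation (capacity=3):
  1. access 60: MISS. Cache (old->new): [60]
  2. access 99: MISS. Cache (old->new): [60 99]
  3. access 16: MISS. Cache (old->new): [60 99 16]
  4. access 60: HIT. Cache (old->new): [60 99 16]
  5. access 60: HIT. Cache (old->new): [60 99 16]
  6. access 60: HIT. Cache (old->new): [60 99 16]
  7. access 60: HIT. Cache (old->new): [60 99 16]
  8. access 99: HIT. Cache (old->new): [60 99 16]
  9. access 29: MISS, evict 60. Cache (old->new): [99 16 29]
  10. access 60: MISS, evict 99. Cache (old->new): [16 29 60]
  11. access 60: HIT. Cache (old->new): [16 29 60]
Total: 6 hits, 5 misses, 2 evictions

Hit rate = 6/11

Answer: 6/11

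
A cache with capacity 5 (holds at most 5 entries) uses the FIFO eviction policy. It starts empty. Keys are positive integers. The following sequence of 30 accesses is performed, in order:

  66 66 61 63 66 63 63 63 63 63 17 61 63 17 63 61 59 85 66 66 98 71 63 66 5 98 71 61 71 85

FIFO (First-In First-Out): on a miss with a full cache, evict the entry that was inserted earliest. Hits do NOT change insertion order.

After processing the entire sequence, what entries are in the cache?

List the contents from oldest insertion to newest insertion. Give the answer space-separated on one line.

Answer: 71 63 5 61 85

Derivation:
FIFO simulation (capacity=5):
  1. access 66: MISS. Cache (old->new): [66]
  2. access 66: HIT. Cache (old->new): [66]
  3. access 61: MISS. Cache (old->new): [66 61]
  4. access 63: MISS. Cache (old->new): [66 61 63]
  5. access 66: HIT. Cache (old->new): [66 61 63]
  6. access 63: HIT. Cache (old->new): [66 61 63]
  7. access 63: HIT. Cache (old->new): [66 61 63]
  8. access 63: HIT. Cache (old->new): [66 61 63]
  9. access 63: HIT. Cache (old->new): [66 61 63]
  10. access 63: HIT. Cache (old->new): [66 61 63]
  11. access 17: MISS. Cache (old->new): [66 61 63 17]
  12. access 61: HIT. Cache (old->new): [66 61 63 17]
  13. access 63: HIT. Cache (old->new): [66 61 63 17]
  14. access 17: HIT. Cache (old->new): [66 61 63 17]
  15. access 63: HIT. Cache (old->new): [66 61 63 17]
  16. access 61: HIT. Cache (old->new): [66 61 63 17]
  17. access 59: MISS. Cache (old->new): [66 61 63 17 59]
  18. access 85: MISS, evict 66. Cache (old->new): [61 63 17 59 85]
  19. access 66: MISS, evict 61. Cache (old->new): [63 17 59 85 66]
  20. access 66: HIT. Cache (old->new): [63 17 59 85 66]
  21. access 98: MISS, evict 63. Cache (old->new): [17 59 85 66 98]
  22. access 71: MISS, evict 17. Cache (old->new): [59 85 66 98 71]
  23. access 63: MISS, evict 59. Cache (old->new): [85 66 98 71 63]
  24. access 66: HIT. Cache (old->new): [85 66 98 71 63]
  25. access 5: MISS, evict 85. Cache (old->new): [66 98 71 63 5]
  26. access 98: HIT. Cache (old->new): [66 98 71 63 5]
  27. access 71: HIT. Cache (old->new): [66 98 71 63 5]
  28. access 61: MISS, evict 66. Cache (old->new): [98 71 63 5 61]
  29. access 71: HIT. Cache (old->new): [98 71 63 5 61]
  30. access 85: MISS, evict 98. Cache (old->new): [71 63 5 61 85]
Total: 17 hits, 13 misses, 8 evictions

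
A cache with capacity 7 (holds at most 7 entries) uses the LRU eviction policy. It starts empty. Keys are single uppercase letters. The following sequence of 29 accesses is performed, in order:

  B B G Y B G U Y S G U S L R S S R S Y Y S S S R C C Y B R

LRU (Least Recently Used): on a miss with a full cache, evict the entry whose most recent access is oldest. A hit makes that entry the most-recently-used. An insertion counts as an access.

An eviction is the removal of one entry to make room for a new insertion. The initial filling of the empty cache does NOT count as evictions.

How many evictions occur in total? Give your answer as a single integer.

LRU simulation (capacity=7):
  1. access B: MISS. Cache (LRU->MRU): [B]
  2. access B: HIT. Cache (LRU->MRU): [B]
  3. access G: MISS. Cache (LRU->MRU): [B G]
  4. access Y: MISS. Cache (LRU->MRU): [B G Y]
  5. access B: HIT. Cache (LRU->MRU): [G Y B]
  6. access G: HIT. Cache (LRU->MRU): [Y B G]
  7. access U: MISS. Cache (LRU->MRU): [Y B G U]
  8. access Y: HIT. Cache (LRU->MRU): [B G U Y]
  9. access S: MISS. Cache (LRU->MRU): [B G U Y S]
  10. access G: HIT. Cache (LRU->MRU): [B U Y S G]
  11. access U: HIT. Cache (LRU->MRU): [B Y S G U]
  12. access S: HIT. Cache (LRU->MRU): [B Y G U S]
  13. access L: MISS. Cache (LRU->MRU): [B Y G U S L]
  14. access R: MISS. Cache (LRU->MRU): [B Y G U S L R]
  15. access S: HIT. Cache (LRU->MRU): [B Y G U L R S]
  16. access S: HIT. Cache (LRU->MRU): [B Y G U L R S]
  17. access R: HIT. Cache (LRU->MRU): [B Y G U L S R]
  18. access S: HIT. Cache (LRU->MRU): [B Y G U L R S]
  19. access Y: HIT. Cache (LRU->MRU): [B G U L R S Y]
  20. access Y: HIT. Cache (LRU->MRU): [B G U L R S Y]
  21. access S: HIT. Cache (LRU->MRU): [B G U L R Y S]
  22. access S: HIT. Cache (LRU->MRU): [B G U L R Y S]
  23. access S: HIT. Cache (LRU->MRU): [B G U L R Y S]
  24. access R: HIT. Cache (LRU->MRU): [B G U L Y S R]
  25. access C: MISS, evict B. Cache (LRU->MRU): [G U L Y S R C]
  26. access C: HIT. Cache (LRU->MRU): [G U L Y S R C]
  27. access Y: HIT. Cache (LRU->MRU): [G U L S R C Y]
  28. access B: MISS, evict G. Cache (LRU->MRU): [U L S R C Y B]
  29. access R: HIT. Cache (LRU->MRU): [U L S C Y B R]
Total: 20 hits, 9 misses, 2 evictions

Answer: 2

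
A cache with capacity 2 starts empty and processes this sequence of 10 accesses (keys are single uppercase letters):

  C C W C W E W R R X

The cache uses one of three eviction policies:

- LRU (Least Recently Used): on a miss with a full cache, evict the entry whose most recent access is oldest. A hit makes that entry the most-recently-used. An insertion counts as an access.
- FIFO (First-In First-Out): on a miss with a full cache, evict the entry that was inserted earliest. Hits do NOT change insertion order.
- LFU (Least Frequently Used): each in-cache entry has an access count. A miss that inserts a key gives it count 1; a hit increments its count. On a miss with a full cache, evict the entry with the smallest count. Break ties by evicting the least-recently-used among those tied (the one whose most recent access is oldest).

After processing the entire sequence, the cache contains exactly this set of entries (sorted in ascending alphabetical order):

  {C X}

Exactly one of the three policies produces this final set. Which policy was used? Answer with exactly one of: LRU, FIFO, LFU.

Simulating under each policy and comparing final sets:
  LRU: final set = {R X} -> differs
  FIFO: final set = {R X} -> differs
  LFU: final set = {C X} -> MATCHES target
Only LFU produces the target set.

Answer: LFU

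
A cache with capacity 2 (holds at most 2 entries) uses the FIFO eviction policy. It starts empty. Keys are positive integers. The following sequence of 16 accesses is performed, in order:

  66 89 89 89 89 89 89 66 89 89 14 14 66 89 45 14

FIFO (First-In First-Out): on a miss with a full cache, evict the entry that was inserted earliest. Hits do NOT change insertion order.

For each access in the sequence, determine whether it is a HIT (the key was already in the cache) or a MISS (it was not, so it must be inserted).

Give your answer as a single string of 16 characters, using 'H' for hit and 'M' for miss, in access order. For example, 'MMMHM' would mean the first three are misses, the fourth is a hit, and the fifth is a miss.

FIFO simulation (capacity=2):
  1. access 66: MISS. Cache (old->new): [66]
  2. access 89: MISS. Cache (old->new): [66 89]
  3. access 89: HIT. Cache (old->new): [66 89]
  4. access 89: HIT. Cache (old->new): [66 89]
  5. access 89: HIT. Cache (old->new): [66 89]
  6. access 89: HIT. Cache (old->new): [66 89]
  7. access 89: HIT. Cache (old->new): [66 89]
  8. access 66: HIT. Cache (old->new): [66 89]
  9. access 89: HIT. Cache (old->new): [66 89]
  10. access 89: HIT. Cache (old->new): [66 89]
  11. access 14: MISS, evict 66. Cache (old->new): [89 14]
  12. access 14: HIT. Cache (old->new): [89 14]
  13. access 66: MISS, evict 89. Cache (old->new): [14 66]
  14. access 89: MISS, evict 14. Cache (old->new): [66 89]
  15. access 45: MISS, evict 66. Cache (old->new): [89 45]
  16. access 14: MISS, evict 89. Cache (old->new): [45 14]
Total: 9 hits, 7 misses, 5 evictions

Answer: MMHHHHHHHHMHMMMM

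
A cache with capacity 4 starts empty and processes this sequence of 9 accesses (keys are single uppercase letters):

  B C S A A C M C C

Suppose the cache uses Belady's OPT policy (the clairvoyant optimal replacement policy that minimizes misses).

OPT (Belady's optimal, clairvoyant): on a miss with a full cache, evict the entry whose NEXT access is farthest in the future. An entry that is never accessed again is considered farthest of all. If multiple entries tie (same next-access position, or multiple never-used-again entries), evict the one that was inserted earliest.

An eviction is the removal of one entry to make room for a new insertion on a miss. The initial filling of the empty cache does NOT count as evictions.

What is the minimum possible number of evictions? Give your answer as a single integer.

OPT (Belady) simulation (capacity=4):
  1. access B: MISS. Cache: [B]
  2. access C: MISS. Cache: [B C]
  3. access S: MISS. Cache: [B C S]
  4. access A: MISS. Cache: [B C S A]
  5. access A: HIT. Next use of A: never. Cache: [B C S A]
  6. access C: HIT. Next use of C: step 8. Cache: [B C S A]
  7. access M: MISS, evict B (next use: never). Cache: [C S A M]
  8. access C: HIT. Next use of C: step 9. Cache: [C S A M]
  9. access C: HIT. Next use of C: never. Cache: [C S A M]
Total: 4 hits, 5 misses, 1 evictions

Answer: 1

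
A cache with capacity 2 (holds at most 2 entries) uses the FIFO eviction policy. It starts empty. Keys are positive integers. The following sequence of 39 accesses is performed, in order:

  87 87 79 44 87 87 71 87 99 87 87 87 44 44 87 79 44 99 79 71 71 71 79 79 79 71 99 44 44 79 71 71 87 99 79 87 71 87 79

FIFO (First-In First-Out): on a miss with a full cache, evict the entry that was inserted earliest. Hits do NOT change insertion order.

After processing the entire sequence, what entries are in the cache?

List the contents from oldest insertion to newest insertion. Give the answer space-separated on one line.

FIFO simulation (capacity=2):
  1. access 87: MISS. Cache (old->new): [87]
  2. access 87: HIT. Cache (old->new): [87]
  3. access 79: MISS. Cache (old->new): [87 79]
  4. access 44: MISS, evict 87. Cache (old->new): [79 44]
  5. access 87: MISS, evict 79. Cache (old->new): [44 87]
  6. access 87: HIT. Cache (old->new): [44 87]
  7. access 71: MISS, evict 44. Cache (old->new): [87 71]
  8. access 87: HIT. Cache (old->new): [87 71]
  9. access 99: MISS, evict 87. Cache (old->new): [71 99]
  10. access 87: MISS, evict 71. Cache (old->new): [99 87]
  11. access 87: HIT. Cache (old->new): [99 87]
  12. access 87: HIT. Cache (old->new): [99 87]
  13. access 44: MISS, evict 99. Cache (old->new): [87 44]
  14. access 44: HIT. Cache (old->new): [87 44]
  15. access 87: HIT. Cache (old->new): [87 44]
  16. access 79: MISS, evict 87. Cache (old->new): [44 79]
  17. access 44: HIT. Cache (old->new): [44 79]
  18. access 99: MISS, evict 44. Cache (old->new): [79 99]
  19. access 79: HIT. Cache (old->new): [79 99]
  20. access 71: MISS, evict 79. Cache (old->new): [99 71]
  21. access 71: HIT. Cache (old->new): [99 71]
  22. access 71: HIT. Cache (old->new): [99 71]
  23. access 79: MISS, evict 99. Cache (old->new): [71 79]
  24. access 79: HIT. Cache (old->new): [71 79]
  25. access 79: HIT. Cache (old->new): [71 79]
  26. access 71: HIT. Cache (old->new): [71 79]
  27. access 99: MISS, evict 71. Cache (old->new): [79 99]
  28. access 44: MISS, evict 79. Cache (old->new): [99 44]
  29. access 44: HIT. Cache (old->new): [99 44]
  30. access 79: MISS, evict 99. Cache (old->new): [44 79]
  31. access 71: MISS, evict 44. Cache (old->new): [79 71]
  32. access 71: HIT. Cache (old->new): [79 71]
  33. access 87: MISS, evict 79. Cache (old->new): [71 87]
  34. access 99: MISS, evict 71. Cache (old->new): [87 99]
  35. access 79: MISS, evict 87. Cache (old->new): [99 79]
  36. access 87: MISS, evict 99. Cache (old->new): [79 87]
  37. access 71: MISS, evict 79. Cache (old->new): [87 71]
  38. access 87: HIT. Cache (old->new): [87 71]
  39. access 79: MISS, evict 87. Cache (old->new): [71 79]
Total: 17 hits, 22 misses, 20 evictions

Answer: 71 79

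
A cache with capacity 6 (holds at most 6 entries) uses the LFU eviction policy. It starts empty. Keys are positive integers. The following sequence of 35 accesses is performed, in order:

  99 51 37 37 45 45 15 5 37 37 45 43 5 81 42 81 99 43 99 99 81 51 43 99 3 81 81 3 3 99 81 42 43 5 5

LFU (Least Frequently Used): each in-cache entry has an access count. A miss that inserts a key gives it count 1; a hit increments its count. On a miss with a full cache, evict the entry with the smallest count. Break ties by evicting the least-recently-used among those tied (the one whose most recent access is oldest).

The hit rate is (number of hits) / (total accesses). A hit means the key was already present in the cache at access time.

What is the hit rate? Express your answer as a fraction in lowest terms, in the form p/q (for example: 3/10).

LFU simulation (capacity=6):
  1. access 99: MISS. Cache: [99(c=1)]
  2. access 51: MISS. Cache: [99(c=1) 51(c=1)]
  3. access 37: MISS. Cache: [99(c=1) 51(c=1) 37(c=1)]
  4. access 37: HIT, count now 2. Cache: [99(c=1) 51(c=1) 37(c=2)]
  5. access 45: MISS. Cache: [99(c=1) 51(c=1) 45(c=1) 37(c=2)]
  6. access 45: HIT, count now 2. Cache: [99(c=1) 51(c=1) 37(c=2) 45(c=2)]
  7. access 15: MISS. Cache: [99(c=1) 51(c=1) 15(c=1) 37(c=2) 45(c=2)]
  8. access 5: MISS. Cache: [99(c=1) 51(c=1) 15(c=1) 5(c=1) 37(c=2) 45(c=2)]
  9. access 37: HIT, count now 3. Cache: [99(c=1) 51(c=1) 15(c=1) 5(c=1) 45(c=2) 37(c=3)]
  10. access 37: HIT, count now 4. Cache: [99(c=1) 51(c=1) 15(c=1) 5(c=1) 45(c=2) 37(c=4)]
  11. access 45: HIT, count now 3. Cache: [99(c=1) 51(c=1) 15(c=1) 5(c=1) 45(c=3) 37(c=4)]
  12. access 43: MISS, evict 99(c=1). Cache: [51(c=1) 15(c=1) 5(c=1) 43(c=1) 45(c=3) 37(c=4)]
  13. access 5: HIT, count now 2. Cache: [51(c=1) 15(c=1) 43(c=1) 5(c=2) 45(c=3) 37(c=4)]
  14. access 81: MISS, evict 51(c=1). Cache: [15(c=1) 43(c=1) 81(c=1) 5(c=2) 45(c=3) 37(c=4)]
  15. access 42: MISS, evict 15(c=1). Cache: [43(c=1) 81(c=1) 42(c=1) 5(c=2) 45(c=3) 37(c=4)]
  16. access 81: HIT, count now 2. Cache: [43(c=1) 42(c=1) 5(c=2) 81(c=2) 45(c=3) 37(c=4)]
  17. access 99: MISS, evict 43(c=1). Cache: [42(c=1) 99(c=1) 5(c=2) 81(c=2) 45(c=3) 37(c=4)]
  18. access 43: MISS, evict 42(c=1). Cache: [99(c=1) 43(c=1) 5(c=2) 81(c=2) 45(c=3) 37(c=4)]
  19. access 99: HIT, count now 2. Cache: [43(c=1) 5(c=2) 81(c=2) 99(c=2) 45(c=3) 37(c=4)]
  20. access 99: HIT, count now 3. Cache: [43(c=1) 5(c=2) 81(c=2) 45(c=3) 99(c=3) 37(c=4)]
  21. access 81: HIT, count now 3. Cache: [43(c=1) 5(c=2) 45(c=3) 99(c=3) 81(c=3) 37(c=4)]
  22. access 51: MISS, evict 43(c=1). Cache: [51(c=1) 5(c=2) 45(c=3) 99(c=3) 81(c=3) 37(c=4)]
  23. access 43: MISS, evict 51(c=1). Cache: [43(c=1) 5(c=2) 45(c=3) 99(c=3) 81(c=3) 37(c=4)]
  24. access 99: HIT, count now 4. Cache: [43(c=1) 5(c=2) 45(c=3) 81(c=3) 37(c=4) 99(c=4)]
  25. access 3: MISS, evict 43(c=1). Cache: [3(c=1) 5(c=2) 45(c=3) 81(c=3) 37(c=4) 99(c=4)]
  26. access 81: HIT, count now 4. Cache: [3(c=1) 5(c=2) 45(c=3) 37(c=4) 99(c=4) 81(c=4)]
  27. access 81: HIT, count now 5. Cache: [3(c=1) 5(c=2) 45(c=3) 37(c=4) 99(c=4) 81(c=5)]
  28. access 3: HIT, count now 2. Cache: [5(c=2) 3(c=2) 45(c=3) 37(c=4) 99(c=4) 81(c=5)]
  29. access 3: HIT, count now 3. Cache: [5(c=2) 45(c=3) 3(c=3) 37(c=4) 99(c=4) 81(c=5)]
  30. access 99: HIT, count now 5. Cache: [5(c=2) 45(c=3) 3(c=3) 37(c=4) 81(c=5) 99(c=5)]
  31. access 81: HIT, count now 6. Cache: [5(c=2) 45(c=3) 3(c=3) 37(c=4) 99(c=5) 81(c=6)]
  32. access 42: MISS, evict 5(c=2). Cache: [42(c=1) 45(c=3) 3(c=3) 37(c=4) 99(c=5) 81(c=6)]
  33. access 43: MISS, evict 42(c=1). Cache: [43(c=1) 45(c=3) 3(c=3) 37(c=4) 99(c=5) 81(c=6)]
  34. access 5: MISS, evict 43(c=1). Cache: [5(c=1) 45(c=3) 3(c=3) 37(c=4) 99(c=5) 81(c=6)]
  35. access 5: HIT, count now 2. Cache: [5(c=2) 45(c=3) 3(c=3) 37(c=4) 99(c=5) 81(c=6)]
Total: 18 hits, 17 misses, 11 evictions

Hit rate = 18/35

Answer: 18/35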